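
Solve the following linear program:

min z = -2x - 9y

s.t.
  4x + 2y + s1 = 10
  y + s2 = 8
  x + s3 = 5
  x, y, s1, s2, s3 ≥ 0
Each vertex is the intersection of two constraint boundaries that also satisfies all remaining constraints:
  x = 0 and y = 0 → (0, 0)
  4x + 2y = 10 and y = 0 → (2.5, 0)
  4x + 2y = 10 and x = 0 → (0, 5)

Evaluating z = -2x - 9y at each vertex:
  (0, 0): z = 0
  (2.5, 0): z = -5
  (0, 5): z = -45

The minimum is at (0, 5) with z = -45.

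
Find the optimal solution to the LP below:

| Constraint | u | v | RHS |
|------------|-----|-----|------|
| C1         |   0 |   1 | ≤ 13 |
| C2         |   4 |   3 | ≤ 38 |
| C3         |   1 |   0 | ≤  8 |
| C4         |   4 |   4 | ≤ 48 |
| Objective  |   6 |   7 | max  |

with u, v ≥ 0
Each vertex is the intersection of two constraint boundaries that also satisfies all remaining constraints:
  u = 0 and v = 0 → (0, 0)
  u = 8 and v = 0 → (8, 0)
  4u + 3v = 38 and u = 8 → (8, 2)
  4u + 3v = 38 and 4u + 4v = 48 → (2, 10)
  4u + 4v = 48 and u = 0 → (0, 12)

Evaluating z = 6u + 7v at each vertex:
  (0, 0): z = 0
  (8, 0): z = 48
  (8, 2): z = 62
  (2, 10): z = 82
  (0, 12): z = 84

The maximum is at (0, 12) with z = 84.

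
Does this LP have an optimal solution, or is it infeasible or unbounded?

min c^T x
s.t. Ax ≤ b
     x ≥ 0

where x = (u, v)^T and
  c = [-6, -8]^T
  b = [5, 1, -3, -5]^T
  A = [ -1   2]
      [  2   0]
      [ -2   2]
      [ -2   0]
One constraint requires 2u ≤ 1, while the constraint -2u ≤ -5 is equivalent to 2u ≥ 5. Together they would need 5 ≤ 2u ≤ 1, which is impossible since 5 > 1. No point satisfies all constraints.

The feasible region is empty; the LP is infeasible.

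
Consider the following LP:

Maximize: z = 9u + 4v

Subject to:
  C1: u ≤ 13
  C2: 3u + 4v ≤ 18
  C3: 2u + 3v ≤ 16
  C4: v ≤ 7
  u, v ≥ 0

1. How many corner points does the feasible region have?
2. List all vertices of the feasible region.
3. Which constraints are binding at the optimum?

1. 3
2. (0, 0), (6, 0), (0, 4.5)
3. C2, v ≥ 0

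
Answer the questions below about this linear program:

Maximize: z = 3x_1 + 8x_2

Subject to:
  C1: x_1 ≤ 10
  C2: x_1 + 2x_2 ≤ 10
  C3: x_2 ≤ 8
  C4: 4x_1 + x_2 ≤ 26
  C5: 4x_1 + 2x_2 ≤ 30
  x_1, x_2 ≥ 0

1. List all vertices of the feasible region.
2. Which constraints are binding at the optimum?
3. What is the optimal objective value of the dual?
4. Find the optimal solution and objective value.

1. (0, 0), (6.5, 0), (6, 2), (0, 5)
2. C2, x_1 ≥ 0
3. 40 (by strong duality, equal to the primal optimum)
4. x_1 = 0, x_2 = 5, z = 40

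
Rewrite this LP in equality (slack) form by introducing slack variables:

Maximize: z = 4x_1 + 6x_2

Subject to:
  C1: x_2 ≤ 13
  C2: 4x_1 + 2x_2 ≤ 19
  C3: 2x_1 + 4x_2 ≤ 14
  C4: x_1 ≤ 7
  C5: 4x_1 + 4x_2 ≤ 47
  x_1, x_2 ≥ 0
max z = 4x_1 + 6x_2

s.t.
  x_2 + s1 = 13
  4x_1 + 2x_2 + s2 = 19
  2x_1 + 4x_2 + s3 = 14
  x_1 + s4 = 7
  4x_1 + 4x_2 + s5 = 47
  x_1, x_2, s1, s2, s3, s4, s5 ≥ 0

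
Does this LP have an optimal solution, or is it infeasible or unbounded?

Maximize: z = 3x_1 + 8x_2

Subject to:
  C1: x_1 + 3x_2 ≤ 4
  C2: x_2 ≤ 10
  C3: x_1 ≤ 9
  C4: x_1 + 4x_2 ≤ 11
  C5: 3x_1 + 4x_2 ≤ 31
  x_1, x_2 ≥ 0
The point (4, 0) satisfies every constraint, so the LP is feasible; the constraints give x_1 ≤ 9 and x_2 ≤ 10, which with x_1, x_2 ≥ 0 keep the feasible region inside a bounded box. A feasible, bounded LP attains a finite optimum at a vertex.

Bounded optimum: z* = 12 at (4, 0).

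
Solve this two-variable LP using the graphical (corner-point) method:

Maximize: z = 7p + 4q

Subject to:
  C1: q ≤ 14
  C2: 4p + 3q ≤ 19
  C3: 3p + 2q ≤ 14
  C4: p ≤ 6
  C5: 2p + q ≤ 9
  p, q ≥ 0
Each vertex is the intersection of two constraint boundaries that also satisfies all remaining constraints:
  p = 0 and q = 0 → (0, 0)
  2p + q = 9 and q = 0 → (4.5, 0)
  4p + 3q = 19 and 3p + 2q = 14 → (4, 1)
  4p + 3q = 19 and p = 0 → (0, 6.333)

Evaluating z = 7p + 4q at each vertex:
  (0, 0): z = 0
  (4.5, 0): z = 31.5
  (4, 1): z = 32
  (0, 6.333): z = 25.33

The maximum is at (4, 1) with z = 32.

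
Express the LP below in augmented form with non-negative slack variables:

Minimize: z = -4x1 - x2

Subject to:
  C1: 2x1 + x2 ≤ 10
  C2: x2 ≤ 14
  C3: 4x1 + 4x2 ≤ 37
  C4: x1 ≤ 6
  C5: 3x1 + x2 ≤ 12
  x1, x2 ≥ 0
min z = -4x1 - x2

s.t.
  2x1 + x2 + s1 = 10
  x2 + s2 = 14
  4x1 + 4x2 + s3 = 37
  x1 + s4 = 6
  3x1 + x2 + s5 = 12
  x1, x2, s1, s2, s3, s4, s5 ≥ 0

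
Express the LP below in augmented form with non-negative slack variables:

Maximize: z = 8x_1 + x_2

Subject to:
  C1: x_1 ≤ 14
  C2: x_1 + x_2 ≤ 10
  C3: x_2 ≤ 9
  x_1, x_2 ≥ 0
max z = 8x_1 + x_2

s.t.
  x_1 + s1 = 14
  x_1 + x_2 + s2 = 10
  x_2 + s3 = 9
  x_1, x_2, s1, s2, s3 ≥ 0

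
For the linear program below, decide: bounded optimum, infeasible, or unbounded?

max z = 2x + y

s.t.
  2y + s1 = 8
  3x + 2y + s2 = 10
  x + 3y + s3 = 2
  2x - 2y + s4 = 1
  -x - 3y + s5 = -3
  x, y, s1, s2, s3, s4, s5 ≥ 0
The row x + 3y + s3 = 2 with s3 ≥ 0 requires x + 3y ≤ 2, while the row -x - 3y + s5 = -3 with s5 ≥ 0 is equivalent to x + 3y ≥ 3. Together they would need 3 ≤ x + 3y ≤ 2, which is impossible since 3 > 2. No point satisfies all constraints.

The feasible region is empty; the LP is infeasible.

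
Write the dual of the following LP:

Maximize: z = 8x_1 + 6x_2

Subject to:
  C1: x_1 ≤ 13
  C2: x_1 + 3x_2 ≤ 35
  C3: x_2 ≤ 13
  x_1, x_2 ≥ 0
Minimize: z = 13y1 + 35y2 + 13y3

Subject to:
  C1: -y1 - y2 ≤ -8
  C2: -3y2 - y3 ≤ -6
  y1, y2, y3 ≥ 0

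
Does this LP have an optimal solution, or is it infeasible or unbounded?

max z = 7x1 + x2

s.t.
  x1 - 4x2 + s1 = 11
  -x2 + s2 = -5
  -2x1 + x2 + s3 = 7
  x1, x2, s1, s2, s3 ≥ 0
Feasible point: (0, 5) satisfies every constraint, so the LP is feasible.
Direction d = (1, 1): for each constraint row a, a·d ≤ 0 —
  (1)(1) + (-4)(1) = -3 ≤ 0
  (0)(1) + (-1)(1) = -1 ≤ 0
  (-2)(1) + (1)(1) = -1 ≤ 0
and d ≥ 0, so (0, 5) + t·d stays feasible for every t ≥ 0. Along this ray z = 7x1 + x2 changes by 8 per unit t, so z → +∞.

Unbounded — the objective can increase without bound over the feasible region.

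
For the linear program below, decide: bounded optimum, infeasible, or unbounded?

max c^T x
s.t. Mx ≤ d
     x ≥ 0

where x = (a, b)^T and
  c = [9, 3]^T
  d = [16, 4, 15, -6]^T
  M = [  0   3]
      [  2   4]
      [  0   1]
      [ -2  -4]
One constraint requires 2a + 4b ≤ 4, while the constraint -2a - 4b ≤ -6 is equivalent to 2a + 4b ≥ 6. Together they would need 6 ≤ 2a + 4b ≤ 4, which is impossible since 6 > 4. No point satisfies all constraints.

Infeasible — the constraint set is empty.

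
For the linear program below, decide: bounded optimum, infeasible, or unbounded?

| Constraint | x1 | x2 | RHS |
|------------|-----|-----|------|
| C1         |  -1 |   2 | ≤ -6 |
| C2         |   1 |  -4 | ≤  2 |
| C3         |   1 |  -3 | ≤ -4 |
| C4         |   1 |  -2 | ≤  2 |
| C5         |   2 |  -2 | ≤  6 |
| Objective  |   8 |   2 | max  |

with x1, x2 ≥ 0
C4 requires x1 - 2x2 ≤ 2, while C1 (-x1 + 2x2 ≤ -6) is equivalent to x1 - 2x2 ≥ 6. Together they would need 6 ≤ x1 - 2x2 ≤ 2, which is impossible since 6 > 2. No point satisfies all constraints.

Infeasible: no point satisfies all constraints simultaneously.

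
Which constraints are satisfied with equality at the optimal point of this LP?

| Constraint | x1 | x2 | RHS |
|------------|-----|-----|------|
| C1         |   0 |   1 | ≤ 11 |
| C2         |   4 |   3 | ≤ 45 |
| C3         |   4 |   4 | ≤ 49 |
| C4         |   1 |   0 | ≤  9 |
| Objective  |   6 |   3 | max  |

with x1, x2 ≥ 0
Optimal: x1 = 9, x2 = 3
Binding: C2, C4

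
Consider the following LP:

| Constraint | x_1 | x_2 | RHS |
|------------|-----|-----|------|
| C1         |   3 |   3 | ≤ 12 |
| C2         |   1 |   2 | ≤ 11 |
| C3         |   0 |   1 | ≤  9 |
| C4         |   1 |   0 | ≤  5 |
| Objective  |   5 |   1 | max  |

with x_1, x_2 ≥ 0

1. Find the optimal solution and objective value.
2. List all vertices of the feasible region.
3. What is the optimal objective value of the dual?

1. x_1 = 4, x_2 = 0, z = 20
2. (0, 0), (4, 0), (0, 4)
3. 20 (by strong duality, equal to the primal optimum)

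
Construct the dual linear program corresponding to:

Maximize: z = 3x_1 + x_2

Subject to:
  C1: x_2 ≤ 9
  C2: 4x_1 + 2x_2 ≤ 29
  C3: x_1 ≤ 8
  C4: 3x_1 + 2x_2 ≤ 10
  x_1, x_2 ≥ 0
Minimize: z = 9y1 + 29y2 + 8y3 + 10y4

Subject to:
  C1: -4y2 - y3 - 3y4 ≤ -3
  C2: -y1 - 2y2 - 2y4 ≤ -1
  y1, y2, y3, y4 ≥ 0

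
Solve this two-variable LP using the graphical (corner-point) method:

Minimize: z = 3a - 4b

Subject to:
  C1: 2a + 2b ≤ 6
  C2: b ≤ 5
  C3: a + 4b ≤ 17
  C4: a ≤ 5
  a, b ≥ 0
a = 0, b = 3, z = -12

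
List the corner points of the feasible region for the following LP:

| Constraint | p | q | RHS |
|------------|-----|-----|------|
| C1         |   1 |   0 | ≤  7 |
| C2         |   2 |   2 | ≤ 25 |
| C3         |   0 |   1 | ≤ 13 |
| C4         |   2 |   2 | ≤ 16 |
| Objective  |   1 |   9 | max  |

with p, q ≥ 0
Each vertex is the intersection of two constraint boundaries that also satisfies all remaining constraints:
  p = 0 and q = 0 → (0, 0)
  p = 7 and q = 0 → (7, 0)
  p = 7 and 2p + 2q = 16 → (7, 1)
  2p + 2q = 16 and p = 0 → (0, 8)

Vertices: (0, 0), (7, 0), (7, 1), (0, 8)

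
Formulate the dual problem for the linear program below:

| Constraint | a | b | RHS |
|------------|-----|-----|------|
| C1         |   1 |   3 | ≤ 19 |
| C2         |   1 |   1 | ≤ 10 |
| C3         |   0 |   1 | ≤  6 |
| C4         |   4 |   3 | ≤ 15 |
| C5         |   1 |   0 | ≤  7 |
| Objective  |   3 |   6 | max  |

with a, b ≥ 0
Minimize: z = 19y1 + 10y2 + 6y3 + 15y4 + 7y5

Subject to:
  C1: -y1 - y2 - 4y4 - y5 ≤ -3
  C2: -3y1 - y2 - y3 - 3y4 ≤ -6
  y1, y2, y3, y4, y5 ≥ 0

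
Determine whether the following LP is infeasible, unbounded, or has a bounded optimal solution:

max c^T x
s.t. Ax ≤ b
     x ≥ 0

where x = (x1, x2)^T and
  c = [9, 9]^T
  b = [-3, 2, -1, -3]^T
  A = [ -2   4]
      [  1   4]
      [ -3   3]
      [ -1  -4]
One constraint requires x1 + 4x2 ≤ 2, while the constraint -x1 - 4x2 ≤ -3 is equivalent to x1 + 4x2 ≥ 3. Together they would need 3 ≤ x1 + 4x2 ≤ 2, which is impossible since 3 > 2. No point satisfies all constraints.

Infeasible — the constraint set is empty.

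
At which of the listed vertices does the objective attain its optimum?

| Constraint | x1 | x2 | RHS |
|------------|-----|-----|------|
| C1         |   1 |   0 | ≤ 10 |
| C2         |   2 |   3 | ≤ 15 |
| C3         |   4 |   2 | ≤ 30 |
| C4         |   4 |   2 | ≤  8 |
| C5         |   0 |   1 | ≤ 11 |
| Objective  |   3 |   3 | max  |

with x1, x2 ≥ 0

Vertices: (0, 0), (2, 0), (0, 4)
(0, 4) with z = 12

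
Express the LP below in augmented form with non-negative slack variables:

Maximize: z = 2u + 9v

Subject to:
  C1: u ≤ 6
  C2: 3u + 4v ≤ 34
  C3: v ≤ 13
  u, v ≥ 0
max z = 2u + 9v

s.t.
  u + s1 = 6
  3u + 4v + s2 = 34
  v + s3 = 13
  u, v, s1, s2, s3 ≥ 0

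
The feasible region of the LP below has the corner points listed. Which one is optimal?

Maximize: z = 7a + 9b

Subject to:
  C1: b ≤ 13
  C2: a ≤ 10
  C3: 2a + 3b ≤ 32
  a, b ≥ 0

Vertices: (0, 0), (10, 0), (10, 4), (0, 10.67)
Evaluating z = 7a + 9b at each vertex:
  (0, 0): z = 0
  (10, 0): z = 70
  (10, 4): z = 106
  (0, 10.67): z = 96

The largest value is z = 106, attained at (10, 4).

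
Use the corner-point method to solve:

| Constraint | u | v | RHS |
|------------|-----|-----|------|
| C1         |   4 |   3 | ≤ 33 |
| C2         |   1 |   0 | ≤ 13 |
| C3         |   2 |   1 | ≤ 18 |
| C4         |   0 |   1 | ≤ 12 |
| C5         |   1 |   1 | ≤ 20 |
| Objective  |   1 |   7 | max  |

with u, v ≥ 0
u = 0, v = 11, z = 77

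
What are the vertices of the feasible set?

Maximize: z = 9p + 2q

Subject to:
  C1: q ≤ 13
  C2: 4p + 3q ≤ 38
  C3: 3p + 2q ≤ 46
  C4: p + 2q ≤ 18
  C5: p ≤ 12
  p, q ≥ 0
Each vertex is the intersection of two constraint boundaries that also satisfies all remaining constraints:
  p = 0 and q = 0 → (0, 0)
  4p + 3q = 38 and q = 0 → (9.5, 0)
  4p + 3q = 38 and p + 2q = 18 → (4.4, 6.8)
  p + 2q = 18 and p = 0 → (0, 9)

Vertices: (0, 0), (9.5, 0), (4.4, 6.8), (0, 9)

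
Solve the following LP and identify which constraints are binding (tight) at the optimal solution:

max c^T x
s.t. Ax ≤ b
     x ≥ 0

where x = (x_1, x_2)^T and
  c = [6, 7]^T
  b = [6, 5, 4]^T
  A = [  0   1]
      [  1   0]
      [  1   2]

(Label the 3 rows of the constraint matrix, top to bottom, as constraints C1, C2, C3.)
Optimal: x_1 = 4, x_2 = 0
Binding: C3, x_2 ≥ 0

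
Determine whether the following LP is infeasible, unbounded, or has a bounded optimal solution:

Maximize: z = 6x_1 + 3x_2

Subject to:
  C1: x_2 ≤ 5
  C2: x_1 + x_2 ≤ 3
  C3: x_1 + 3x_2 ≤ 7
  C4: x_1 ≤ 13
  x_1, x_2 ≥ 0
The point (3, 0) satisfies every constraint, so the LP is feasible; the constraints give x_1 ≤ 13 and x_2 ≤ 5, which with x_1, x_2 ≥ 0 keep the feasible region inside a bounded box. A feasible, bounded LP attains a finite optimum at a vertex.

Evaluating z = 6x_1 + 3x_2 at each vertex:
  (0, 0): z = 0
  (3, 0): z = 18
  (1, 2): z = 12
  (0, 2.333): z = 7

Feasible with finite optimum z* = 18 at (3, 0).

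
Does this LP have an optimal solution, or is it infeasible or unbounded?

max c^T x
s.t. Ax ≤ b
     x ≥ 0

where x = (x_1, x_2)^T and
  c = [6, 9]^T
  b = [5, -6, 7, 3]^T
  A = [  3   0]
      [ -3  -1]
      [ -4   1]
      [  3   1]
One constraint requires 3x_1 + x_2 ≤ 3, while the constraint -3x_1 - x_2 ≤ -6 is equivalent to 3x_1 + x_2 ≥ 6. Together they would need 6 ≤ 3x_1 + x_2 ≤ 3, which is impossible since 6 > 3. No point satisfies all constraints.

The feasible region is empty; the LP is infeasible.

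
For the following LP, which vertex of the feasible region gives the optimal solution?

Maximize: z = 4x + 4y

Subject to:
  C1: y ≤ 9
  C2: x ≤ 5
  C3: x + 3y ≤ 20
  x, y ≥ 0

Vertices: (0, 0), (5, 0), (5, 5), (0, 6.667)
Evaluating z = 4x + 4y at each vertex:
  (0, 0): z = 0
  (5, 0): z = 20
  (5, 5): z = 40
  (0, 6.667): z = 26.67

The largest value is z = 40, attained at (5, 5).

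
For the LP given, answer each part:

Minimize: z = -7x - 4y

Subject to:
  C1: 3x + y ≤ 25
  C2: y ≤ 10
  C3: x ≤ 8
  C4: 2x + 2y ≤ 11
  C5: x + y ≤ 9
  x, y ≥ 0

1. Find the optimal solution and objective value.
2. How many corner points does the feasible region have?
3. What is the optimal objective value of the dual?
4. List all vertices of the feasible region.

1. x = 5.5, y = 0, z = -38.5
2. 3
3. -38.5 (by strong duality, equal to the primal optimum)
4. (0, 0), (5.5, 0), (0, 5.5)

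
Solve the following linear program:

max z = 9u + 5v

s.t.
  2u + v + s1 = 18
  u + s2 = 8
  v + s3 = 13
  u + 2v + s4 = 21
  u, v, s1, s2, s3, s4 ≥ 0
u = 5, v = 8, z = 85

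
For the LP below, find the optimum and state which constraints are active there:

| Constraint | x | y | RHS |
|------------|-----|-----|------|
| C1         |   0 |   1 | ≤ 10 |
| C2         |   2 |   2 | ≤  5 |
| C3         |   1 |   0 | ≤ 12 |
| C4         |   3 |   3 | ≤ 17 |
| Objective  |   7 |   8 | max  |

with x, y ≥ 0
Optimal: x = 0, y = 2.5
Binding: C2, x ≥ 0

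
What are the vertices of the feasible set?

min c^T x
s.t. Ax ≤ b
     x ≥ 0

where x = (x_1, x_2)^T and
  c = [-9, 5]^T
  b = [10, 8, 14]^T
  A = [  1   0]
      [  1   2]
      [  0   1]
Each vertex is the intersection of two constraint boundaries that also satisfies all remaining constraints:
  x_1 = 0 and x_2 = 0 → (0, 0)
  x_1 + 2x_2 = 8 and x_2 = 0 → (8, 0)
  x_1 + 2x_2 = 8 and x_1 = 0 → (0, 4)

Vertices: (0, 0), (8, 0), (0, 4)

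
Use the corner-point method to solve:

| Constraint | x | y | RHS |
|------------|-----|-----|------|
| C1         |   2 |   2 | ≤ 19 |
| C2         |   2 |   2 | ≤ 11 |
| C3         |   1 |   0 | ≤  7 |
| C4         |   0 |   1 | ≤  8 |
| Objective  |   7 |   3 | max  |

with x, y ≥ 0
x = 5.5, y = 0, z = 38.5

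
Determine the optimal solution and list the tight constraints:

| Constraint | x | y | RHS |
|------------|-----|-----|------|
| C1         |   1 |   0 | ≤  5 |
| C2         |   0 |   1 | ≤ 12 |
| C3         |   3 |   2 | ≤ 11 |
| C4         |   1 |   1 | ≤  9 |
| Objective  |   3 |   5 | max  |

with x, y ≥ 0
Optimal: x = 0, y = 5.5
Slack at optimum:
  C1: slack = 5
  C2: slack = 6.5
  C3: slack = 0 (binding)
  C4: slack = 3.5
  x ≥ 0: x = 0 (binding)
  y ≥ 0: y = 5.5
Binding constraints: C3, x ≥ 0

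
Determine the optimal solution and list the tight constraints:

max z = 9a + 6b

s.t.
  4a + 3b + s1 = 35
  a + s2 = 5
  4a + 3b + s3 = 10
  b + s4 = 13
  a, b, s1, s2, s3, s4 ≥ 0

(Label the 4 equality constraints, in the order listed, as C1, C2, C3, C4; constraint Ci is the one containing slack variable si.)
Optimal: a = 2.5, b = 0
Binding: C3, b ≥ 0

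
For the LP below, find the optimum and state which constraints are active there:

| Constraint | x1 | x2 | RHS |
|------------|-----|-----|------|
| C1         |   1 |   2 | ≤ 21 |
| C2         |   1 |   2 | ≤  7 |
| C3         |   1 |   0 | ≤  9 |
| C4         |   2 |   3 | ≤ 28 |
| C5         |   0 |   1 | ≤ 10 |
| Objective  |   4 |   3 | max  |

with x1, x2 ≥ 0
Optimal: x1 = 7, x2 = 0
Slack at optimum:
  C1: slack = 14
  C2: slack = 0 (binding)
  C3: slack = 2
  C4: slack = 14
  C5: slack = 10
  x1 ≥ 0: x1 = 7
  x2 ≥ 0: x2 = 0 (binding)
Binding constraints: C2, x2 ≥ 0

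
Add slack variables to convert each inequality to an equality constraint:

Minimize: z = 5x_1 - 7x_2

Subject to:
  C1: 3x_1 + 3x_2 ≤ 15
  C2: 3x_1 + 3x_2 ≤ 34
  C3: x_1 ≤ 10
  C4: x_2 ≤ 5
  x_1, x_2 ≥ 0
min z = 5x_1 - 7x_2

s.t.
  3x_1 + 3x_2 + s1 = 15
  3x_1 + 3x_2 + s2 = 34
  x_1 + s3 = 10
  x_2 + s4 = 5
  x_1, x_2, s1, s2, s3, s4 ≥ 0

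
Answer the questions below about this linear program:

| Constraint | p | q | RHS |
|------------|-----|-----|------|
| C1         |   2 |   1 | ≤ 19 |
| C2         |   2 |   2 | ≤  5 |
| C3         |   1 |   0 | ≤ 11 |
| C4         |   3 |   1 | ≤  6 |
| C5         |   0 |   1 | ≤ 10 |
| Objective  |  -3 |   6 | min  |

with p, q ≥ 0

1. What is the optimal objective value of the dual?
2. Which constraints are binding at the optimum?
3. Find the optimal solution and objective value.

1. -6 (by strong duality, equal to the primal optimum)
2. C4, q ≥ 0
3. p = 2, q = 0, z = -6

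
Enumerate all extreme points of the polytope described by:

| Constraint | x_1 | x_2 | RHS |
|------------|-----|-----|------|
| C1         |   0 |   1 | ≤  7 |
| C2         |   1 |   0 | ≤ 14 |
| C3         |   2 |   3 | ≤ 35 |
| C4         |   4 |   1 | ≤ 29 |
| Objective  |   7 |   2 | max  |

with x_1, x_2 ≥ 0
Each vertex is the intersection of two constraint boundaries that also satisfies all remaining constraints:
  x_1 = 0 and x_2 = 0 → (0, 0)
  4x_1 + x_2 = 29 and x_2 = 0 → (7.25, 0)
  x_2 = 7 and 4x_1 + x_2 = 29 → (5.5, 7)
  x_2 = 7 and x_1 = 0 → (0, 7)

Vertices: (0, 0), (7.25, 0), (5.5, 7), (0, 7)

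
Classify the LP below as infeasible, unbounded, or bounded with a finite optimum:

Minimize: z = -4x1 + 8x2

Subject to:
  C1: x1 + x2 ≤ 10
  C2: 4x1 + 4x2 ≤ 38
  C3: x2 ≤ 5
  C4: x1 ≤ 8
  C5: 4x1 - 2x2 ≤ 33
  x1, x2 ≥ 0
The point (8, 0) satisfies every constraint, so the LP is feasible; the constraints give x1 ≤ 8 and x2 ≤ 5, which with x1, x2 ≥ 0 keep the feasible region inside a bounded box. A feasible, bounded LP attains a finite optimum at a vertex.

Bounded optimum: z* = -32 at (8, 0).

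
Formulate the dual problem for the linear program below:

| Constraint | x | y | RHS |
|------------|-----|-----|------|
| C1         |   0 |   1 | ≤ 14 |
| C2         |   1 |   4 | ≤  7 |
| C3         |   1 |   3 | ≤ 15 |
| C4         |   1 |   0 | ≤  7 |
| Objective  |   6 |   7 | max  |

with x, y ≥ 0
Minimize: z = 14y1 + 7y2 + 15y3 + 7y4

Subject to:
  C1: -y2 - y3 - y4 ≤ -6
  C2: -y1 - 4y2 - 3y3 ≤ -7
  y1, y2, y3, y4 ≥ 0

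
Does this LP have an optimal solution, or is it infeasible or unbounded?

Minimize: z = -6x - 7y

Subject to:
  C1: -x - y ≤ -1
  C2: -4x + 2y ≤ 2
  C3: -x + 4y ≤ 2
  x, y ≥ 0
Feasible point: (1, 0) satisfies every constraint, so the LP is feasible.
Direction d = (1, 0): for each constraint row a, a·d ≤ 0 —
  (-1)(1) + (-1)(0) = -1 ≤ 0
  (-4)(1) + (2)(0) = -4 ≤ 0
  (-1)(1) + (4)(0) = -1 ≤ 0
and d ≥ 0, so (1, 0) + t·d stays feasible for every t ≥ 0. Along this ray z = -6x - 7y changes by -6 per unit t, so z → −∞.

Unbounded — the objective can decrease without bound over the feasible region.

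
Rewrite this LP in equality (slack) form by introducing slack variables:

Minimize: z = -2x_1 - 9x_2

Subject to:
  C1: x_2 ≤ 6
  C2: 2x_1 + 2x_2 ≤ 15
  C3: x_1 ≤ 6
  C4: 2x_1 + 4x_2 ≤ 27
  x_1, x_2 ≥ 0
min z = -2x_1 - 9x_2

s.t.
  x_2 + s1 = 6
  2x_1 + 2x_2 + s2 = 15
  x_1 + s3 = 6
  2x_1 + 4x_2 + s4 = 27
  x_1, x_2, s1, s2, s3, s4 ≥ 0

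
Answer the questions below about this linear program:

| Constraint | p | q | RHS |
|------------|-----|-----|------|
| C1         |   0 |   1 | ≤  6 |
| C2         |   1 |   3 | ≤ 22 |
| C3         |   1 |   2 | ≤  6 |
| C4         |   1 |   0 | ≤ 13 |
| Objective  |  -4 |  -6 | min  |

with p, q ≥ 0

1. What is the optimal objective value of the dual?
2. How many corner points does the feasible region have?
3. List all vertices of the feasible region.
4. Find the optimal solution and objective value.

1. -24 (by strong duality, equal to the primal optimum)
2. 3
3. (0, 0), (6, 0), (0, 3)
4. p = 6, q = 0, z = -24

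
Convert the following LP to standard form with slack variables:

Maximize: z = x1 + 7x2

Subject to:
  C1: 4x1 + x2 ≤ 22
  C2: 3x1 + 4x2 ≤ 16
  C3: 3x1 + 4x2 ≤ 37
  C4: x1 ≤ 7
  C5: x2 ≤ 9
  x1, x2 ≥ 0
max z = x1 + 7x2

s.t.
  4x1 + x2 + s1 = 22
  3x1 + 4x2 + s2 = 16
  3x1 + 4x2 + s3 = 37
  x1 + s4 = 7
  x2 + s5 = 9
  x1, x2, s1, s2, s3, s4, s5 ≥ 0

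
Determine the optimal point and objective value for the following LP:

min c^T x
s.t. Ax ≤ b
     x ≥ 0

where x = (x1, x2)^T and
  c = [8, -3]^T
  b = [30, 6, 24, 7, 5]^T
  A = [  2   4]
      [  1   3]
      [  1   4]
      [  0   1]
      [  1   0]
Each vertex is the intersection of two constraint boundaries that also satisfies all remaining constraints:
  x1 = 0 and x2 = 0 → (0, 0)
  x1 = 5 and x2 = 0 → (5, 0)
  x1 + 3x2 = 6 and x1 = 5 → (5, 0.3333)
  x1 + 3x2 = 6 and x1 = 0 → (0, 2)

Evaluating z = 8x1 - 3x2 at each vertex:
  (0, 0): z = 0
  (5, 0): z = 40
  (5, 0.3333): z = 39
  (0, 2): z = -6

The minimum is at (0, 2) with z = -6.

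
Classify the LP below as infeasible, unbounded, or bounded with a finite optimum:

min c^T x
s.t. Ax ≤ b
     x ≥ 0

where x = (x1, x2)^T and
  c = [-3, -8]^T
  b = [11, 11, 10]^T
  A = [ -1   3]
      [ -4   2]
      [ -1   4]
Feasible point: (0, 0) satisfies every constraint, so the LP is feasible.
Direction d = (1, 0): for each constraint row a, a·d ≤ 0 —
  (-1)(1) + (3)(0) = -1 ≤ 0
  (-4)(1) + (2)(0) = -4 ≤ 0
  (-1)(1) + (4)(0) = -1 ≤ 0
and d ≥ 0, so (0, 0) + t·d stays feasible for every t ≥ 0. Along this ray z = -3x1 - 8x2 changes by -3 per unit t, so z → −∞.

Unbounded — the objective can decrease without bound over the feasible region.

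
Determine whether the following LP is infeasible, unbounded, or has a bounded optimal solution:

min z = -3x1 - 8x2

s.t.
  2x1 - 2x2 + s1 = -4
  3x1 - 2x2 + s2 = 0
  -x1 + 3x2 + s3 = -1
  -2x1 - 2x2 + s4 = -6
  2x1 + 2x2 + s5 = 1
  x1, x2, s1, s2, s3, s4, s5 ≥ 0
The row 2x1 + 2x2 + s5 = 1 with s5 ≥ 0 requires 2x1 + 2x2 ≤ 1, while the row -2x1 - 2x2 + s4 = -6 with s4 ≥ 0 is equivalent to 2x1 + 2x2 ≥ 6. Together they would need 6 ≤ 2x1 + 2x2 ≤ 1, which is impossible since 6 > 1. No point satisfies all constraints.

The feasible region is empty; the LP is infeasible.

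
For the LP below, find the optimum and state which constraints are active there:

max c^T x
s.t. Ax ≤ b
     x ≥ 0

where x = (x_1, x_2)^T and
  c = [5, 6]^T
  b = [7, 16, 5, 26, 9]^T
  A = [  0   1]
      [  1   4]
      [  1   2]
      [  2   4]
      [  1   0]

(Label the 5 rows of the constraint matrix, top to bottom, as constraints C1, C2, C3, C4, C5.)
Optimal: x_1 = 5, x_2 = 0
Slack at optimum:
  C1: slack = 7
  C2: slack = 11
  C3: slack = 0 (binding)
  C4: slack = 16
  C5: slack = 4
  x_1 ≥ 0: x_1 = 5
  x_2 ≥ 0: x_2 = 0 (binding)
Binding constraints: C3, x_2 ≥ 0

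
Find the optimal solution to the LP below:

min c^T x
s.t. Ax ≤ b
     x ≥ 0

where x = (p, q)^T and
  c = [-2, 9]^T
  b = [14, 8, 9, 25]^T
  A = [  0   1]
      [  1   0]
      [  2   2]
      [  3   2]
p = 4.5, q = 0, z = -9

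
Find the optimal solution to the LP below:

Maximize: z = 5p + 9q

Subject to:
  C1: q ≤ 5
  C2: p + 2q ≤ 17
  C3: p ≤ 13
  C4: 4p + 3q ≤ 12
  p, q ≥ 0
Each vertex is the intersection of two constraint boundaries that also satisfies all remaining constraints:
  p = 0 and q = 0 → (0, 0)
  4p + 3q = 12 and q = 0 → (3, 0)
  4p + 3q = 12 and p = 0 → (0, 4)

Evaluating z = 5p + 9q at each vertex:
  (0, 0): z = 0
  (3, 0): z = 15
  (0, 4): z = 36

The maximum is at (0, 4) with z = 36.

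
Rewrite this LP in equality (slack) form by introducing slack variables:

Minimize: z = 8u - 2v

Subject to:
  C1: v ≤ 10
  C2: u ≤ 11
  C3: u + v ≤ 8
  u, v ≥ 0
min z = 8u - 2v

s.t.
  v + s1 = 10
  u + s2 = 11
  u + v + s3 = 8
  u, v, s1, s2, s3 ≥ 0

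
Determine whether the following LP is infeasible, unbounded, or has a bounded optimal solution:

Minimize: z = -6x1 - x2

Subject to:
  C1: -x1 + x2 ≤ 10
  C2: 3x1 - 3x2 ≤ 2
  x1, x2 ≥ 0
Feasible point: (0, 0) satisfies every constraint, so the LP is feasible.
Direction d = (1, 1): for each constraint row a, a·d ≤ 0 —
  (-1)(1) + (1)(1) = 0 ≤ 0
  (3)(1) + (-3)(1) = 0 ≤ 0
and d ≥ 0, so (0, 0) + t·d stays feasible for every t ≥ 0. Along this ray z = -6x1 - x2 changes by -7 per unit t, so z → −∞.

The LP is unbounded; z can be made arbitrarily small.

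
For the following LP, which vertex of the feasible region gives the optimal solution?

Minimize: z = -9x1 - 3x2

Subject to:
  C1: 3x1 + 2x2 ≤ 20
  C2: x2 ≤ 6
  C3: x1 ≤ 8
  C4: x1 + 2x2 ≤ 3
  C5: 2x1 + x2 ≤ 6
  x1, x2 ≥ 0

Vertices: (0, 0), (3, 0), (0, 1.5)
Evaluating z = -9x1 - 3x2 at each vertex:
  (0, 0): z = 0
  (3, 0): z = -27
  (0, 1.5): z = -4.5

The smallest value is z = -27, attained at (3, 0).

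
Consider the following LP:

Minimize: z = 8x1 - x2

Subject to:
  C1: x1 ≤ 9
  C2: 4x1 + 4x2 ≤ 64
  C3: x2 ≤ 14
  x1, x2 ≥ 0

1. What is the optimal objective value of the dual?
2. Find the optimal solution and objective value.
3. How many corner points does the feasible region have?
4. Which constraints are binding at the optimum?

1. -14 (by strong duality, equal to the primal optimum)
2. x1 = 0, x2 = 14, z = -14
3. 5
4. C3, x1 ≥ 0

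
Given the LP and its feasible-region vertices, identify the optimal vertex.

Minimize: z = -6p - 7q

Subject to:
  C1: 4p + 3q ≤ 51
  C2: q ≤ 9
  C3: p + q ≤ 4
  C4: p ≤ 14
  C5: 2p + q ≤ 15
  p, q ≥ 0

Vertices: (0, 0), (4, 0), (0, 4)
Evaluating z = -6p - 7q at each vertex:
  (0, 0): z = 0
  (4, 0): z = -24
  (0, 4): z = -28

The smallest value is z = -28, attained at (0, 4).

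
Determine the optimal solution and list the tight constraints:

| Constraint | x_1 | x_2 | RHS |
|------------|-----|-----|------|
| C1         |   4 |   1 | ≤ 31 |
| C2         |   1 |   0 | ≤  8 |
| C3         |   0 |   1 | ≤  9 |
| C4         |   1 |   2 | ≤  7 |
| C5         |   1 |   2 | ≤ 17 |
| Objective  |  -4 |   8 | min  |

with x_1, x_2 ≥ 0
Optimal: x_1 = 7, x_2 = 0
Binding: C4, x_2 ≥ 0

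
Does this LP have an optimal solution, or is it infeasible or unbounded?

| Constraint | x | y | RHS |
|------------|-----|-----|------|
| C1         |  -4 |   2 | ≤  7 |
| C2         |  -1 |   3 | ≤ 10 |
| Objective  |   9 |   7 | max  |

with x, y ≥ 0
Feasible point: (0, 0) satisfies every constraint, so the LP is feasible.
Direction d = (1, 0): for each constraint row a, a·d ≤ 0 —
  (-4)(1) + (2)(0) = -4 ≤ 0
  (-1)(1) + (3)(0) = -1 ≤ 0
and d ≥ 0, so (0, 0) + t·d stays feasible for every t ≥ 0. Along this ray z = 9x + 7y changes by 9 per unit t, so z → +∞.

Unbounded: there is a feasible ray along which z → +∞.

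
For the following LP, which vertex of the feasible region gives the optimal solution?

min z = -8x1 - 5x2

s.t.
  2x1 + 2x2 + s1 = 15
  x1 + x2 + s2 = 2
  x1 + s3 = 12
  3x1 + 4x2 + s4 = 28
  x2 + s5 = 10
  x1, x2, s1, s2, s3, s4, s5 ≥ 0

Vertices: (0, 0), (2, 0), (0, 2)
(2, 0) with z = -16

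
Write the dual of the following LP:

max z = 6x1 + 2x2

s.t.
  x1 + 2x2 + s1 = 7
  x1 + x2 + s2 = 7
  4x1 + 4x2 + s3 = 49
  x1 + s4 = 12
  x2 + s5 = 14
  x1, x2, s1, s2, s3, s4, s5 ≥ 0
Minimize: z = 7y1 + 7y2 + 49y3 + 12y4 + 14y5

Subject to:
  C1: -y1 - y2 - 4y3 - y4 ≤ -6
  C2: -2y1 - y2 - 4y3 - y5 ≤ -2
  y1, y2, y3, y4, y5 ≥ 0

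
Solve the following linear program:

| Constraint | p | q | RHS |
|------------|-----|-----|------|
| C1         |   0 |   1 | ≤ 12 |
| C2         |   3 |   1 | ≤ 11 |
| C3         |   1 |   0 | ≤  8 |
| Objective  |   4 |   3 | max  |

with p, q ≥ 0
Each vertex is the intersection of two constraint boundaries that also satisfies all remaining constraints:
  p = 0 and q = 0 → (0, 0)
  3p + q = 11 and q = 0 → (3.667, 0)
  3p + q = 11 and p = 0 → (0, 11)

Evaluating z = 4p + 3q at each vertex:
  (0, 0): z = 0
  (3.667, 0): z = 14.67
  (0, 11): z = 33

The maximum is at (0, 11) with z = 33.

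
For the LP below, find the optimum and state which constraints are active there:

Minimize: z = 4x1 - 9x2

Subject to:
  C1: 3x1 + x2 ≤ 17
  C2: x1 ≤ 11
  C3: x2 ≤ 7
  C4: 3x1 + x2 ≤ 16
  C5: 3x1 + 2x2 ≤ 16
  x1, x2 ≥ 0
Optimal: x1 = 0, x2 = 7
Slack at optimum:
  C1: slack = 10
  C2: slack = 11
  C3: slack = 0 (binding)
  C4: slack = 9
  C5: slack = 2
  x1 ≥ 0: x1 = 0 (binding)
  x2 ≥ 0: x2 = 7
Binding constraints: C3, x1 ≥ 0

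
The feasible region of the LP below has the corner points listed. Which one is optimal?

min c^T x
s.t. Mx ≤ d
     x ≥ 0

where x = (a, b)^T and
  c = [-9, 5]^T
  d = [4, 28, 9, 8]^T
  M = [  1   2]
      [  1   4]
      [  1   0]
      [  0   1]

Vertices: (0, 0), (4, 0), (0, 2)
(4, 0) with z = -36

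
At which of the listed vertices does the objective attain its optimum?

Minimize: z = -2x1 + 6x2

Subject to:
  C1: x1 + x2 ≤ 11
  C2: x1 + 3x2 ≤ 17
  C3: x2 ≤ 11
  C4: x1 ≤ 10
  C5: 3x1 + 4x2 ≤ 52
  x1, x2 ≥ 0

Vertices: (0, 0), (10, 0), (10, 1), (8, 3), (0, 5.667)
(10, 0) with z = -20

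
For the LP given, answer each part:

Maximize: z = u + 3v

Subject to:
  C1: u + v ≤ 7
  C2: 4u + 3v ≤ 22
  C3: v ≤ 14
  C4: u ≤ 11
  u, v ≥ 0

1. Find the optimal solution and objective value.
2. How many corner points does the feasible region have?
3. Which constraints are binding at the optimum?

1. u = 0, v = 7, z = 21
2. 4
3. C1, u ≥ 0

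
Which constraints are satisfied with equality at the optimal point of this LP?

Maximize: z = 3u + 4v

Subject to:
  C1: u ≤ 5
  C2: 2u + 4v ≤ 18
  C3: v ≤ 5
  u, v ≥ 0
Optimal: u = 5, v = 2
Binding: C1, C2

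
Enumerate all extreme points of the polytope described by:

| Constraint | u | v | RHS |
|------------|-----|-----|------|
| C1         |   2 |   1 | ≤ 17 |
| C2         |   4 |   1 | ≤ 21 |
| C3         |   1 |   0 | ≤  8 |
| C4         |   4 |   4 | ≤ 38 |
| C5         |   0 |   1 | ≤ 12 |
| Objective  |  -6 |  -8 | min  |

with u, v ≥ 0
Each vertex is the intersection of two constraint boundaries that also satisfies all remaining constraints:
  u = 0 and v = 0 → (0, 0)
  4u + v = 21 and v = 0 → (5.25, 0)
  4u + v = 21 and 4u + 4v = 38 → (3.833, 5.667)
  4u + 4v = 38 and u = 0 → (0, 9.5)

Vertices: (0, 0), (5.25, 0), (3.833, 5.667), (0, 9.5)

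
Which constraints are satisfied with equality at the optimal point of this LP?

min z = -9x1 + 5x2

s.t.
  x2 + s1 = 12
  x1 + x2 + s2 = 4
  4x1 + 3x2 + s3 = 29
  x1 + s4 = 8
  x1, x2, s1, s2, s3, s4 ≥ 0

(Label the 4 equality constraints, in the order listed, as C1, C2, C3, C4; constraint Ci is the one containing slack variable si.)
Optimal: x1 = 4, x2 = 0
Slack at optimum:
  C1: slack = 12
  C2: slack = 0 (binding)
  C3: slack = 13
  C4: slack = 4
  x1 ≥ 0: x1 = 4
  x2 ≥ 0: x2 = 0 (binding)
Binding constraints: C2, x2 ≥ 0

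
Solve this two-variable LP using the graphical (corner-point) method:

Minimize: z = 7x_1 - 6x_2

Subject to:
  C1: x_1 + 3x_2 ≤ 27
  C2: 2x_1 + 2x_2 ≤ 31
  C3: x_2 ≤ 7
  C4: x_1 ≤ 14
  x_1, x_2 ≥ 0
x_1 = 0, x_2 = 7, z = -42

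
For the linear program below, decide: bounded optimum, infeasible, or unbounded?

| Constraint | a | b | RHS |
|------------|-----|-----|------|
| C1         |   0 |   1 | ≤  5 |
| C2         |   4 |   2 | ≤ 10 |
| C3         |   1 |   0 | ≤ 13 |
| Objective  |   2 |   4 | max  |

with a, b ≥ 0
The point (0, 5) satisfies every constraint, so the LP is feasible; the constraints give a ≤ 13 and b ≤ 5, which with a, b ≥ 0 keep the feasible region inside a bounded box. A feasible, bounded LP attains a finite optimum at a vertex.

The LP has an optimal solution: (0, 5) with z = 20.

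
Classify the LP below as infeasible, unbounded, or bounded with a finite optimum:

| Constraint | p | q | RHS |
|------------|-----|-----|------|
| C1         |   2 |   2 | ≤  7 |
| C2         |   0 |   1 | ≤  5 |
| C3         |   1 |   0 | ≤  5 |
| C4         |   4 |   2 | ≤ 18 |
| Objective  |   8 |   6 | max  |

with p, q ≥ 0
The point (3.5, 0) satisfies every constraint, so the LP is feasible; the constraints give p ≤ 5 and q ≤ 5, which with p, q ≥ 0 keep the feasible region inside a bounded box. A feasible, bounded LP attains a finite optimum at a vertex.

Evaluating z = 8p + 6q at each vertex:
  (0, 0): z = 0
  (3.5, 0): z = 28
  (0, 3.5): z = 21

Feasible with finite optimum z* = 28 at (3.5, 0).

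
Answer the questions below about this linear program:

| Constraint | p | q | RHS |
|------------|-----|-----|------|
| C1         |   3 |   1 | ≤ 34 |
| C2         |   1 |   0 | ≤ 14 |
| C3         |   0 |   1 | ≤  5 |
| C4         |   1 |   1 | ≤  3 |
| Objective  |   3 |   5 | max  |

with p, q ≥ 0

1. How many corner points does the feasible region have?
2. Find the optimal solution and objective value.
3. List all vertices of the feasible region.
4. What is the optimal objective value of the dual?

1. 3
2. p = 0, q = 3, z = 15
3. (0, 0), (3, 0), (0, 3)
4. 15 (by strong duality, equal to the primal optimum)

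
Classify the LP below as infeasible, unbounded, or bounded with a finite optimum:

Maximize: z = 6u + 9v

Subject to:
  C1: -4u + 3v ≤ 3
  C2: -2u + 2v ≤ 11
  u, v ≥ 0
Feasible point: (0, 0) satisfies every constraint, so the LP is feasible.
Direction d = (1, 0): for each constraint row a, a·d ≤ 0 —
  (-4)(1) + (3)(0) = -4 ≤ 0
  (-2)(1) + (2)(0) = -2 ≤ 0
and d ≥ 0, so (0, 0) + t·d stays feasible for every t ≥ 0. Along this ray z = 6u + 9v changes by 6 per unit t, so z → +∞.

Unbounded: there is a feasible ray along which z → +∞.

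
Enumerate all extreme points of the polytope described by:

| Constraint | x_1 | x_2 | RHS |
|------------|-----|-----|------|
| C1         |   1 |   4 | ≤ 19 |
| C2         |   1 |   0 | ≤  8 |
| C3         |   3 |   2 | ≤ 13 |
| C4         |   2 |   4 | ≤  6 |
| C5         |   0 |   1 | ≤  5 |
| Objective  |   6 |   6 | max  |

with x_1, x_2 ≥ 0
Each vertex is the intersection of two constraint boundaries that also satisfies all remaining constraints:
  x_1 = 0 and x_2 = 0 → (0, 0)
  2x_1 + 4x_2 = 6 and x_2 = 0 → (3, 0)
  2x_1 + 4x_2 = 6 and x_1 = 0 → (0, 1.5)

Vertices: (0, 0), (3, 0), (0, 1.5)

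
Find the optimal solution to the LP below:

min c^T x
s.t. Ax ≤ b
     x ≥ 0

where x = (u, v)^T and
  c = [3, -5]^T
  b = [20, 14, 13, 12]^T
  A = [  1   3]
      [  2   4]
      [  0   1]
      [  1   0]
Each vertex is the intersection of two constraint boundaries that also satisfies all remaining constraints:
  u = 0 and v = 0 → (0, 0)
  2u + 4v = 14 and v = 0 → (7, 0)
  2u + 4v = 14 and u = 0 → (0, 3.5)

Evaluating z = 3u - 5v at each vertex:
  (0, 0): z = 0
  (7, 0): z = 21
  (0, 3.5): z = -17.5

The minimum is at (0, 3.5) with z = -17.5.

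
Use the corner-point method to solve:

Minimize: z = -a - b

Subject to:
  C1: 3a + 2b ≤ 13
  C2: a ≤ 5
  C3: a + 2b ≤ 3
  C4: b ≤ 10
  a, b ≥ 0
Each vertex is the intersection of two constraint boundaries that also satisfies all remaining constraints:
  a = 0 and b = 0 → (0, 0)
  a + 2b = 3 and b = 0 → (3, 0)
  a + 2b = 3 and a = 0 → (0, 1.5)

Evaluating z = -a - b at each vertex:
  (0, 0): z = 0
  (3, 0): z = -3
  (0, 1.5): z = -1.5

The minimum is at (3, 0) with z = -3.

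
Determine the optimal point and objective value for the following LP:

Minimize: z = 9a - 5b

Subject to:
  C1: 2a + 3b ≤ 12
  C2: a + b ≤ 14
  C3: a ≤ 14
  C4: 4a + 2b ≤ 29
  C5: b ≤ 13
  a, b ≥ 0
Each vertex is the intersection of two constraint boundaries that also satisfies all remaining constraints:
  a = 0 and b = 0 → (0, 0)
  2a + 3b = 12 and b = 0 → (6, 0)
  2a + 3b = 12 and a = 0 → (0, 4)

Evaluating z = 9a - 5b at each vertex:
  (0, 0): z = 0
  (6, 0): z = 54
  (0, 4): z = -20

The minimum is at (0, 4) with z = -20.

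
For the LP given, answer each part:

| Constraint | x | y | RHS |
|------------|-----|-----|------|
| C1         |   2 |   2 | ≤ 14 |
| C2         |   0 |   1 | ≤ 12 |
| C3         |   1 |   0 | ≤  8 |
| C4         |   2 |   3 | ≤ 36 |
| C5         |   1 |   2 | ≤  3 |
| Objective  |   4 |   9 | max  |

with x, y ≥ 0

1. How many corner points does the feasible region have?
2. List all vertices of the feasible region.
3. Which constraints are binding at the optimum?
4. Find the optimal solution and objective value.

1. 3
2. (0, 0), (3, 0), (0, 1.5)
3. C5, x ≥ 0
4. x = 0, y = 1.5, z = 13.5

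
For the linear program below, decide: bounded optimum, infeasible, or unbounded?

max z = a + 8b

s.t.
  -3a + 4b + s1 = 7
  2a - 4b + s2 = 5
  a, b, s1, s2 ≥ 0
Feasible point: (0, 0) satisfies every constraint, so the LP is feasible.
Direction d = (4, 3): for each constraint row a, a·d ≤ 0 —
  (-3)(4) + (4)(3) = 0 ≤ 0
  (2)(4) + (-4)(3) = -4 ≤ 0
and d ≥ 0, so (0, 0) + t·d stays feasible for every t ≥ 0. Along this ray z = a + 8b changes by 28 per unit t, so z → +∞.

Unbounded: there is a feasible ray along which z → +∞.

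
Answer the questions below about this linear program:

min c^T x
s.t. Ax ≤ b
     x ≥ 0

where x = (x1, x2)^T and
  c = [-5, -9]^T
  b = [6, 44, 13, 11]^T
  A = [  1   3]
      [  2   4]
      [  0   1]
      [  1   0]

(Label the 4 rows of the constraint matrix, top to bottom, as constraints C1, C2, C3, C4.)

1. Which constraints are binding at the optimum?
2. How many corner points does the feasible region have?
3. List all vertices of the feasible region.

1. C1, x2 ≥ 0
2. 3
3. (0, 0), (6, 0), (0, 2)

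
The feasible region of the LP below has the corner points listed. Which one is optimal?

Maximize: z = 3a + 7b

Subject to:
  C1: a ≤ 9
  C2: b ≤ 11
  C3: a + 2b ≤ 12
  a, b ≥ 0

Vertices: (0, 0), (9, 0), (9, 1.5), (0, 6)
(0, 6) with z = 42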